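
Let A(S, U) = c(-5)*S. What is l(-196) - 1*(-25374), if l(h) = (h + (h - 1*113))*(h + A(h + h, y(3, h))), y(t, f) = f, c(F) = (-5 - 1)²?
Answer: 7250914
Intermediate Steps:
c(F) = 36 (c(F) = (-6)² = 36)
A(S, U) = 36*S
l(h) = 73*h*(-113 + 2*h) (l(h) = (h + (h - 1*113))*(h + 36*(h + h)) = (h + (h - 113))*(h + 36*(2*h)) = (h + (-113 + h))*(h + 72*h) = (-113 + 2*h)*(73*h) = 73*h*(-113 + 2*h))
l(-196) - 1*(-25374) = 73*(-196)*(-113 + 2*(-196)) - 1*(-25374) = 73*(-196)*(-113 - 392) + 25374 = 73*(-196)*(-505) + 25374 = 7225540 + 25374 = 7250914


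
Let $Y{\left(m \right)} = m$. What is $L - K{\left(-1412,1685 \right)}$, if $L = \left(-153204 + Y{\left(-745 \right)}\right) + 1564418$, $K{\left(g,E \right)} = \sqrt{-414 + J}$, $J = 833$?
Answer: $1410469 - \sqrt{419} \approx 1.4104 \cdot 10^{6}$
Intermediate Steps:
$K{\left(g,E \right)} = \sqrt{419}$ ($K{\left(g,E \right)} = \sqrt{-414 + 833} = \sqrt{419}$)
$L = 1410469$ ($L = \left(-153204 - 745\right) + 1564418 = -153949 + 1564418 = 1410469$)
$L - K{\left(-1412,1685 \right)} = 1410469 - \sqrt{419}$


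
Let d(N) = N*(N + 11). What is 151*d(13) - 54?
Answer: 47058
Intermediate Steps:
d(N) = N*(11 + N)
151*d(13) - 54 = 151*(13*(11 + 13)) - 54 = 151*(13*24) - 54 = 151*312 - 54 = 47112 - 54 = 47058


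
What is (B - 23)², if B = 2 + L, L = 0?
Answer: 441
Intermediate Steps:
B = 2 (B = 2 + 0 = 2)
(B - 23)² = (2 - 23)² = (-21)² = 441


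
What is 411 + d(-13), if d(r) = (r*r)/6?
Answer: 2635/6 ≈ 439.17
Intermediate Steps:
d(r) = r²/6 (d(r) = r²*(⅙) = r²/6)
411 + d(-13) = 411 + (⅙)*(-13)² = 411 + (⅙)*169 = 411 + 169/6 = 2635/6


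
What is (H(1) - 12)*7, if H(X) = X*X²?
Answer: -77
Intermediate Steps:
H(X) = X³
(H(1) - 12)*7 = (1³ - 12)*7 = (1 - 12)*7 = -11*7 = -77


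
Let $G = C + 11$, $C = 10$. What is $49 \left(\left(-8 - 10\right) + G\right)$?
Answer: $147$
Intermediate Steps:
$G = 21$ ($G = 10 + 11 = 21$)
$49 \left(\left(-8 - 10\right) + G\right) = 49 \left(\left(-8 - 10\right) + 21\right) = 49 \left(-18 + 21\right) = 49 \cdot 3 = 147$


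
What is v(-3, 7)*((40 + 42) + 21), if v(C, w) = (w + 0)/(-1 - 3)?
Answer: -721/4 ≈ -180.25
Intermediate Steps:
v(C, w) = -w/4 (v(C, w) = w/(-4) = w*(-¼) = -w/4)
v(-3, 7)*((40 + 42) + 21) = (-¼*7)*((40 + 42) + 21) = -7*(82 + 21)/4 = -7/4*103 = -721/4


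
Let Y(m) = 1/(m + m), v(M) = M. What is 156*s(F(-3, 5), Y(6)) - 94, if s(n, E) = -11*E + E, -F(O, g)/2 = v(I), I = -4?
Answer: -224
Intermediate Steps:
Y(m) = 1/(2*m)
F(O, g) = 8 (F(O, g) = -2*(-4) = 8)
s(n, E) = -10*E
156*s(F(-3, 5), Y(6)) - 94 = 156*(-5/6) - 94 = -130 - 94 = -224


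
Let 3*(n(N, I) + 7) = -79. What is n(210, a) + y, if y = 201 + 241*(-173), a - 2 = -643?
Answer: -124576/3 ≈ -41525.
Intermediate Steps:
a = -641 (a = 2 - 643 = -641)
n(N, I) = -100/3 (n(N, I) = -7 + (⅓)*(-79) = -7 - 79/3 = -100/3)
y = -41492 (y = 201 - 41693 = -41492)
n(210, a) + y = -100/3 - 41492 = -124576/3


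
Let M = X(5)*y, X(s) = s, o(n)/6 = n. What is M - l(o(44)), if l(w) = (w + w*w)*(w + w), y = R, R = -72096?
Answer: -37299360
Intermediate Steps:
o(n) = 6*n
y = -72096
M = -360480 (M = 5*(-72096) = -360480)
l(w) = 2*w*(w + w²) (l(w) = (w + w²)*(2*w) = 2*w*(w + w²))
M - l(o(44)) = -360480 - 2*(6*44)²*(1 + 6*44) = -360480 - 2*264²*(1 + 264) = -360480 - 2*69696*265 = -360480 - 1*36938880 = -360480 - 36938880 = -37299360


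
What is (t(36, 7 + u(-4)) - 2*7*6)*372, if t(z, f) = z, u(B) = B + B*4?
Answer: -17856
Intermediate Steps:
u(B) = 5*B (u(B) = B + 4*B = 5*B)
(t(36, 7 + u(-4)) - 2*7*6)*372 = (36 - 2*7*6)*372 = (36 - 14*6)*372 = (36 - 84)*372 = -48*372 = -17856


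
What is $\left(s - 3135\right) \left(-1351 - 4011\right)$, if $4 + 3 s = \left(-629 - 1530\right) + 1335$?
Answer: $18289782$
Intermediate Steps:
$s = -276$ ($s = - \frac{4}{3} + \frac{\left(-629 - 1530\right) + 1335}{3} = - \frac{4}{3} + \frac{-2159 + 1335}{3} = - \frac{4}{3} + \frac{1}{3} \left(-824\right) = - \frac{4}{3} - \frac{824}{3} = -276$)
$\left(s - 3135\right) \left(-1351 - 4011\right) = \left(-276 - 3135\right) \left(-1351 - 4011\right) = \left(-3411\right) \left(-5362\right) = 18289782$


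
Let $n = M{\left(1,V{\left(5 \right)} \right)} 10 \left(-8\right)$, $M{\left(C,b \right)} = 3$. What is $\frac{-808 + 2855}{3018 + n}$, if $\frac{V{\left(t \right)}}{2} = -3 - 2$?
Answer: $\frac{2047}{2778} \approx 0.73686$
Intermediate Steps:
$V{\left(t \right)} = -10$ ($V{\left(t \right)} = 2 \left(-3 - 2\right) = 2 \left(-5\right) = -10$)
$n = -240$ ($n = 3 \cdot 10 \left(-8\right) = 30 \left(-8\right) = -240$)
$\frac{-808 + 2855}{3018 + n} = \frac{-808 + 2855}{3018 - 240} = \frac{2047}{2778}$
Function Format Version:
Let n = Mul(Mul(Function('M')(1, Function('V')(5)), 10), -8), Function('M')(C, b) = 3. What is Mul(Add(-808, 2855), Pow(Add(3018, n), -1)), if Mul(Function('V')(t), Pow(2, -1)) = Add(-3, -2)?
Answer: Rational(2047, 2778) ≈ 0.73686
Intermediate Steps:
Function('V')(t) = -10 (Function('V')(t) = Mul(2, Add(-3, -2)) = Mul(2, -5) = -10)
n = -240 (n = Mul(Mul(3, 10), -8) = Mul(30, -8) = -240)
Mul(Add(-808, 2855), Pow(Add(3018, n), -1)) = Mul(Add(-808, 2855), Pow(Add(3018, -240), -1)) = Mul(2047, Pow(2778, -1)) = Mul(2047, Rational(1, 2778)) = Rational(2047, 2778)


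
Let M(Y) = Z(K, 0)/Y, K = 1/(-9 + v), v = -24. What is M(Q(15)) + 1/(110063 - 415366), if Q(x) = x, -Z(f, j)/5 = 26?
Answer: -7937881/915909 ≈ -8.6667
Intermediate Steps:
K = -1/33 (K = 1/(-9 - 24) = 1/(-33) = -1/33 ≈ -0.030303)
Z(f, j) = -130 (Z(f, j) = -5*26 = -130)
M(Y) = -130/Y
M(Q(15)) + 1/(110063 - 415366) = -130/15 + 1/(110063 - 415366) = -130*1/15 + 1/(-305303) = -26/3 - 1/305303 = -7937881/915909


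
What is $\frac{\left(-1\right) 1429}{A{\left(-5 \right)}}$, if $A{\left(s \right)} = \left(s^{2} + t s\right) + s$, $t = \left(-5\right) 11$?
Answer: $- \frac{1429}{295} \approx -4.8441$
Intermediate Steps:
$t = -55$
$A{\left(s \right)} = s^{2} - 54 s$ ($A{\left(s \right)} = \left(s^{2} - 55 s\right) + s = s^{2} - 54 s$)
$\frac{\left(-1\right) 1429}{A{\left(-5 \right)}} = \frac{\left(-1\right) 1429}{\left(-5\right) \left(-54 - 5\right)} = - \frac{1429}{\left(-5\right) \left(-59\right)} = - \frac{1429}{295}$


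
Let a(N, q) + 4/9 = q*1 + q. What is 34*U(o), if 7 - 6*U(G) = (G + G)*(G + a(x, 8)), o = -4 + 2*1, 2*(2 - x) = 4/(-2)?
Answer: 9367/27 ≈ 346.93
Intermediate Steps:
x = 3 (x = 2 - 2/(-2) = 2 - 2*(-1)/2 = 2 - ½*(-2) = 2 + 1 = 3)
o = -2 (o = -4 + 2 = -2)
a(N, q) = -4/9 + 2*q (a(N, q) = -4/9 + (q*1 + q) = -4/9 + (q + q) = -4/9 + 2*q)
U(G) = 7/6 - G*(140/9 + G)/3 (U(G) = 7/6 - (G + G)*(G + (-4/9 + 2*8))/6 = 7/6 - 2*G*(G + (-4/9 + 16))/6 = 7/6 - 2*G*(G + 140/9)/6 = 7/6 - 2*G*(140/9 + G)/6 = 7/6 - G*(140/9 + G)/3)
34*U(o) = 34*(7/6 - 140/27*(-2) - ⅓*(-2)²) = 34*(7/6 + 280/27 - ⅓*4) = 34*(7/6 + 280/27 - 4/3) = 34*(551/54) = 9367/27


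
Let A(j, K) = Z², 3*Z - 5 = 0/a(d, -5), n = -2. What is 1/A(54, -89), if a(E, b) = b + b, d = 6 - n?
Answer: 9/25 ≈ 0.36000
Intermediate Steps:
d = 8 (d = 6 - 1*(-2) = 6 + 2 = 8)
a(E, b) = 2*b
Z = 5/3 (Z = 5/3 + (0/((2*(-5))))/3 = 5/3 + (0/(-10))/3 = 5/3 + (0*(-⅒))/3 = 5/3 + (⅓)*0 = 5/3 + 0 = 5/3 ≈ 1.6667)
A(j, K) = 25/9 (A(j, K) = (5/3)² = 25/9)
1/A(54, -89) = 1/(25/9) = 9/25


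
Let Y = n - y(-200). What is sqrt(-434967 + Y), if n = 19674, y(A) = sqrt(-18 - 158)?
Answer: sqrt(-415293 - 4*I*sqrt(11)) ≈ 0.01 - 644.43*I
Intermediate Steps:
y(A) = 4*I*sqrt(11) (y(A) = sqrt(-176) = 4*I*sqrt(11))
Y = 19674 - 4*I*sqrt(11) ≈ 19674.0 - 13.266*I
sqrt(-434967 + Y) = sqrt(-434967 + (19674 - 4*I*sqrt(11))) = sqrt(-415293 - 4*I*sqrt(11))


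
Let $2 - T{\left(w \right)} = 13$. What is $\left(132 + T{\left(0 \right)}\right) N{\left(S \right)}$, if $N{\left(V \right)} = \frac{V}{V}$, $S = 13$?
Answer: $121$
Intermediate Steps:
$T{\left(w \right)} = -11$ ($T{\left(w \right)} = 2 - 13 = -11$)
$N{\left(V \right)} = 1$
$\left(132 + T{\left(0 \right)}\right) N{\left(S \right)} = \left(132 - 11\right) 1 = 121 \cdot 1 = 121$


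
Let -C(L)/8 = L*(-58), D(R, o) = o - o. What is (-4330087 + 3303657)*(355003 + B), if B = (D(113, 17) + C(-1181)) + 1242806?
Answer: -1077571874750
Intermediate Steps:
D(R, o) = 0
C(L) = 464*L (C(L) = -8*L*(-58) = -(-464)*L = 464*L)
B = 694822 (B = (0 + 464*(-1181)) + 1242806 = (0 - 547984) + 1242806 = -547984 + 1242806 = 694822)
(-4330087 + 3303657)*(355003 + B) = (-4330087 + 3303657)*(355003 + 694822) = -1026430*1049825 = -1077571874750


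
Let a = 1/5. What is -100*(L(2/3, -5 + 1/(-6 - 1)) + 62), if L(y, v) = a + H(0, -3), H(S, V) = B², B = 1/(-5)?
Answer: -6224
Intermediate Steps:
a = ⅕ ≈ 0.20000
B = -⅕ (B = 1*(-⅕) = -⅕ ≈ -0.20000)
H(S, V) = 1/25 (H(S, V) = (-⅕)² = 1/25)
L(y, v) = 6/25 (L(y, v) = ⅕ + 1/25 = 6/25)
-100*(L(2/3, -5 + 1/(-6 - 1)) + 62) = -100*(6/25 + 62) = -100*1556/25 = -6224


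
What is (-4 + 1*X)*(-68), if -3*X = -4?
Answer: 544/3 ≈ 181.33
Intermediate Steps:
X = 4/3 (X = -1/3*(-4) = 4/3 ≈ 1.3333)
(-4 + 1*X)*(-68) = (-4 + 1*(4/3))*(-68) = (-4 + 4/3)*(-68) = -8/3*(-68) = 544/3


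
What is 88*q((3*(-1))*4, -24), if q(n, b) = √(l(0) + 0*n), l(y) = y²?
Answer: 0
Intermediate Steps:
q(n, b) = 0 (q(n, b) = √(0² + 0*n) = √(0 + 0) = √0 = 0)
88*q((3*(-1))*4, -24) = 88*0 = 0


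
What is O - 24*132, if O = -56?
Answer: -3224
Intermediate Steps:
O - 24*132 = -56 - 24*132 = -56 - 3168 = -3224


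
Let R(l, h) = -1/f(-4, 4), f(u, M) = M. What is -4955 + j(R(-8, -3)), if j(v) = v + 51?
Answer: -19617/4 ≈ -4904.3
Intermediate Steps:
R(l, h) = -¼ (R(l, h) = -1/4 = -1*¼ = -¼)
j(v) = 51 + v
-4955 + j(R(-8, -3)) = -4955 + (51 - ¼) = -4955 + 203/4 = -19617/4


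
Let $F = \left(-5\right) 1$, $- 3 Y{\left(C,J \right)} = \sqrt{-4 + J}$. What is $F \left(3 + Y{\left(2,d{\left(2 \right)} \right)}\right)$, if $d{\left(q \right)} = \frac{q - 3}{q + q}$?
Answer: $-15 + \frac{5 i \sqrt{17}}{6} \approx -15.0 + 3.4359 i$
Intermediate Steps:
$d{\left(q \right)} = \frac{-3 + q}{2 q}$
$Y{\left(C,J \right)} = - \frac{\sqrt{-4 + J}}{3}$
$F = -5$
$F \left(3 + Y{\left(2,d{\left(2 \right)} \right)}\right) = - 5 \left(3 - \frac{\sqrt{-4 + \frac{-3 + 2}{2 \cdot 2}}}{3}\right) = - 5 \left(3 - \frac{\sqrt{-4 + \frac{1}{2} \cdot \frac{1}{2} \left(-1\right)}}{3}\right) = - 5 \left(3 - \frac{\sqrt{-4 - \frac{1}{4}}}{3}\right) = - 5 \left(3 - \frac{\sqrt{- \frac{17}{4}}}{3}\right) = - 5 \left(3 - \frac{\frac{1}{2} i \sqrt{17}}{3}\right) = - 5 \left(3 - \frac{i \sqrt{17}}{6}\right) = -15 + \frac{5 i \sqrt{17}}{6}$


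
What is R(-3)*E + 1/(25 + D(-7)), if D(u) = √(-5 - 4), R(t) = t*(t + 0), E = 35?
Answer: 199735/634 - 3*I/634 ≈ 315.04 - 0.0047319*I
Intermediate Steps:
R(t) = t² (R(t) = t*t = t²)
D(u) = 3*I (D(u) = √(-9) = 3*I)
R(-3)*E + 1/(25 + D(-7)) = (-3)²*35 + 1/(25 + 3*I) = 9*35 + (25 - 3*I)/634 = 315 + (25 - 3*I)/634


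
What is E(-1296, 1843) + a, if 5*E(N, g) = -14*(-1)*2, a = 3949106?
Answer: 19745558/5 ≈ 3.9491e+6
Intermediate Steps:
E(N, g) = 28/5 (E(N, g) = (-14*(-1)*2)/5 = (14*2)/5 = (⅕)*28 = 28/5)
E(-1296, 1843) + a = 28/5 + 3949106 = 19745558/5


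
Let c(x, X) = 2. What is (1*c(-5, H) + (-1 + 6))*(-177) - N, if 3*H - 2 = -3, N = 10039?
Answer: -11278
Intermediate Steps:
H = -⅓ (H = ⅔ + (⅓)*(-3) = ⅔ - 1 = -⅓ ≈ -0.33333)
(1*c(-5, H) + (-1 + 6))*(-177) - N = (1*2 + (-1 + 6))*(-177) - 1*10039 = (2 + 5)*(-177) - 10039 = 7*(-177) - 10039 = -1239 - 10039 = -11278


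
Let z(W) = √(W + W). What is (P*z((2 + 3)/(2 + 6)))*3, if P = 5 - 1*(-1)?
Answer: 9*√5 ≈ 20.125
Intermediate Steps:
P = 6 (P = 5 + 1 = 6)
z(W) = √2*√W (z(W) = √(2*W) = √2*√W)
(P*z((2 + 3)/(2 + 6)))*3 = (6*(√2*√((2 + 3)/(2 + 6))))*3 = (6*(√2*√(5/8)))*3 = (6*(√2*(√10/4)))*3 = (6*(√5/2))*3 = (3*√5)*3 = 9*√5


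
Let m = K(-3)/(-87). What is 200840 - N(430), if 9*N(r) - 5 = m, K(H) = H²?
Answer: 52419098/261 ≈ 2.0084e+5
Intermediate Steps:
m = -3/29 (m = (-3)²/(-87) = 9*(-1/87) = -3/29 ≈ -0.10345)
N(r) = 142/261 (N(r) = 5/9 + (⅑)*(-3/29) = 5/9 - 1/87 = 142/261)
200840 - N(430) = 200840 - 1*142/261 = 200840 - 142/261 = 52419098/261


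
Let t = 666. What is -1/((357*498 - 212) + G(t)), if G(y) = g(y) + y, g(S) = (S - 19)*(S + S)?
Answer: -1/1040044 ≈ -9.6150e-7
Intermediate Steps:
g(S) = 2*S*(-19 + S) (g(S) = (-19 + S)*(2*S) = 2*S*(-19 + S))
G(y) = y + 2*y*(-19 + y) (G(y) = 2*y*(-19 + y) + y = y + 2*y*(-19 + y))
-1/((357*498 - 212) + G(t)) = -1/((357*498 - 212) + 666*(-37 + 2*666)) = -1/((177786 - 212) + 666*(-37 + 1332)) = -1/(177574 + 666*1295) = -1/(177574 + 862470) = -1/1040044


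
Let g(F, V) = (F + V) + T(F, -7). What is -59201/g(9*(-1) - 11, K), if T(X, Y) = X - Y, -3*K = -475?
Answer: -177603/376 ≈ -472.35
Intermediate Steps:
K = 475/3 (K = -⅓*(-475) = 475/3 ≈ 158.33)
g(F, V) = 7 + V + 2*F (g(F, V) = (F + V) + (F - 1*(-7)) = (F + V) + (F + 7) = (F + V) + (7 + F) = 7 + V + 2*F)
-59201/g(9*(-1) - 11, K) = -59201/(7 + 475/3 + 2*(9*(-1) - 11)) = -59201/(7 + 475/3 + 2*(-9 - 11)) = -59201/(7 + 475/3 + 2*(-20)) = -59201/(7 + 475/3 - 40) = -59201/376/3 = -59201*3/376 = -177603/376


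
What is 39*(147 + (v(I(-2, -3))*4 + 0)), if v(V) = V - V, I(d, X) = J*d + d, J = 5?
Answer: 5733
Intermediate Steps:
I(d, X) = 6*d (I(d, X) = 5*d + d = 6*d)
v(V) = 0
39*(147 + (v(I(-2, -3))*4 + 0)) = 39*(147 + (0*4 + 0)) = 39*(147 + (0 + 0)) = 39*(147 + 0) = 39*147 = 5733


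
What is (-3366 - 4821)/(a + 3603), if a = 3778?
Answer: -8187/7381 ≈ -1.1092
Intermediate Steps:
(-3366 - 4821)/(a + 3603) = (-3366 - 4821)/(3778 + 3603) = -8187/7381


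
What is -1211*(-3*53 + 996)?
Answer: -1013607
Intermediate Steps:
-1211*(-3*53 + 996) = -1211*(-159 + 996) = -1211*837 = -1013607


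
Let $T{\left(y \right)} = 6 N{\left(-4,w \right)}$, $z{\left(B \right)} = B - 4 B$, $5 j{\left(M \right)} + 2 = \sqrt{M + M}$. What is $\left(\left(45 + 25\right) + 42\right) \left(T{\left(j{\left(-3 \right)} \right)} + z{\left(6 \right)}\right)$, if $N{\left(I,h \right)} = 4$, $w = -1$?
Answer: $672$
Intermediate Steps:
$j{\left(M \right)} = - \frac{2}{5} + \frac{\sqrt{2} \sqrt{M}}{5}$ ($j{\left(M \right)} = - \frac{2}{5} + \frac{\sqrt{M + M}}{5} = - \frac{2}{5} + \frac{\sqrt{2 M}}{5} = - \frac{2}{5} + \frac{\sqrt{2} \sqrt{M}}{5}$)
$z{\left(B \right)} = - 3 B$
$T{\left(y \right)} = 24$ ($T{\left(y \right)} = 6 \cdot 4 = 24$)
$\left(\left(45 + 25\right) + 42\right) \left(T{\left(j{\left(-3 \right)} \right)} + z{\left(6 \right)}\right) = \left(\left(45 + 25\right) + 42\right) \left(24 - 18\right) = \left(70 + 42\right) \left(24 - 18\right) = 112 \cdot 6 = 672$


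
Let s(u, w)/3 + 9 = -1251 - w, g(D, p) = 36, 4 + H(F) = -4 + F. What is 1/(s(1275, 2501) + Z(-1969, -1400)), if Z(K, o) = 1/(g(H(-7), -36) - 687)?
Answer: -651/7345234 ≈ -8.8629e-5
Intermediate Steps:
H(F) = -8 + F (H(F) = -4 + (-4 + F) = -8 + F)
Z(K, o) = -1/651 (Z(K, o) = 1/(36 - 687) = 1/(-651) = -1/651)
s(u, w) = -3780 - 3*w (s(u, w) = -27 + 3*(-1251 - w) = -27 + (-3753 - 3*w) = -3780 - 3*w)
1/(s(1275, 2501) + Z(-1969, -1400)) = 1/((-3780 - 3*2501) - 1/651) = 1/((-3780 - 7503) - 1/651) = 1/(-11283 - 1/651) = 1/(-7345234/651) = -651/7345234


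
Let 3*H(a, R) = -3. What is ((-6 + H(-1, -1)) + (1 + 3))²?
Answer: 9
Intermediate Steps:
H(a, R) = -1 (H(a, R) = (⅓)*(-3) = -1)
((-6 + H(-1, -1)) + (1 + 3))² = ((-6 - 1) + (1 + 3))² = (-7 + 4)² = (-3)² = 9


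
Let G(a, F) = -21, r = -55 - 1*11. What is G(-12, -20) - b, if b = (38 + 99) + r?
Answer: -92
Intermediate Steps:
r = -66 (r = -55 - 11 = -66)
b = 71 (b = (38 + 99) - 66 = 137 - 66 = 71)
G(-12, -20) - b = -21 - 1*71 = -21 - 71 = -92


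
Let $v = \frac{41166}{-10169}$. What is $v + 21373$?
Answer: $\frac{217300871}{10169} \approx 21369.0$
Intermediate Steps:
$v = - \frac{41166}{10169}$ ($v = 41166 \left(- \frac{1}{10169}\right) = - \frac{41166}{10169} \approx -4.0482$)
$v + 21373 = - \frac{41166}{10169} + 21373 = \frac{217300871}{10169}$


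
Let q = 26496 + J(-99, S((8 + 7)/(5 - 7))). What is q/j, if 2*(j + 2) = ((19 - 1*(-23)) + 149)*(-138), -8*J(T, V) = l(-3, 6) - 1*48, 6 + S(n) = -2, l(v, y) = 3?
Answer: -212013/105448 ≈ -2.0106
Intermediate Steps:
S(n) = -8 (S(n) = -6 - 2 = -8)
J(T, V) = 45/8 (J(T, V) = -(3 - 1*48)/8 = -(3 - 48)/8 = -1/8*(-45) = 45/8)
q = 212013/8 (q = 26496 + 45/8 = 212013/8 ≈ 26502.)
j = -13181 (j = -2 + (((19 - 1*(-23)) + 149)*(-138))/2 = -2 + (((19 + 23) + 149)*(-138))/2 = -2 + ((42 + 149)*(-138))/2 = -2 + (191*(-138))/2 = -2 + (1/2)*(-26358) = -2 - 13179 = -13181)
q/j = (212013/8)/(-13181) = (212013/8)*(-1/13181) = -212013/105448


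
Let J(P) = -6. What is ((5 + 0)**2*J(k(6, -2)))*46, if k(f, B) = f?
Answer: -6900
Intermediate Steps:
((5 + 0)**2*J(k(6, -2)))*46 = ((5 + 0)**2*(-6))*46 = (5**2*(-6))*46 = (25*(-6))*46 = -150*46 = -6900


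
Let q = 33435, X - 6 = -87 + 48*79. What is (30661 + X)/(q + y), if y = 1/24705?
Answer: 212290065/206502919 ≈ 1.0280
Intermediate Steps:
y = 1/24705 ≈ 4.0478e-5
X = 3711 (X = 6 + (-87 + 48*79) = 6 + (-87 + 3792) = 6 + 3705 = 3711)
(30661 + X)/(q + y) = (30661 + 3711)/(33435 + 1/24705) = 34372/(826011676/24705) = 34372*(24705/826011676) = 212290065/206502919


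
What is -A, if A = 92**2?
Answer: -8464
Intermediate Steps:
A = 8464
-A = -1*8464 = -8464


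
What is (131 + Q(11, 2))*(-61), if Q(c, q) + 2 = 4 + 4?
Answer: -8357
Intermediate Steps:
Q(c, q) = 6 (Q(c, q) = -2 + (4 + 4) = -2 + 8 = 6)
(131 + Q(11, 2))*(-61) = (131 + 6)*(-61) = 137*(-61) = -8357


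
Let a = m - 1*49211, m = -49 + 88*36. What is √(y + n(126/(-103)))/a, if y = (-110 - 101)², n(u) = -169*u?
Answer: -√474516571/4747476 ≈ -0.0045884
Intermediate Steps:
m = 3119 (m = -49 + 3168 = 3119)
a = -46092 (a = 3119 - 1*49211 = 3119 - 49211 = -46092)
y = 44521 (y = (-211)² = 44521)
√(y + n(126/(-103)))/a = √(44521 - 21294/(-103))/(-46092) = √(44521 - 21294*(-1)/103)*(-1/46092) = √(44521 - 169*(-126/103))*(-1/46092) = √(44521 + 21294/103)*(-1/46092) = √(4606957/103)*(-1/46092) = (√474516571/103)*(-1/46092) = -√474516571/4747476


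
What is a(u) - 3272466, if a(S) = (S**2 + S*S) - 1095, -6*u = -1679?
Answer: -56105057/18 ≈ -3.1169e+6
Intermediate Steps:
u = 1679/6 (u = -1/6*(-1679) = 1679/6 ≈ 279.83)
a(S) = -1095 + 2*S**2 (a(S) = (S**2 + S**2) - 1095 = 2*S**2 - 1095 = -1095 + 2*S**2)
a(u) - 3272466 = (-1095 + 2*(1679/6)**2) - 3272466 = (-1095 + 2*(2819041/36)) - 3272466 = (-1095 + 2819041/18) - 3272466 = 2799331/18 - 3272466 = -56105057/18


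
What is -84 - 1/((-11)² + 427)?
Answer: -46033/548 ≈ -84.002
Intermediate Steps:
-84 - 1/((-11)² + 427) = -84 - 1/(121 + 427) = -84 - 1/548 = -46033/548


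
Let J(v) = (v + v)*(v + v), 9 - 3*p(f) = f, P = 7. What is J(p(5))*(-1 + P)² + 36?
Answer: 292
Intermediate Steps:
p(f) = 3 - f/3
J(v) = 4*v² (J(v) = (2*v)*(2*v) = 4*v²)
J(p(5))*(-1 + P)² + 36 = (4*(3 - ⅓*5)²)*(-1 + 7)² + 36 = (4*(3 - 5/3)²)*6² + 36 = (4*(4/3)²)*36 + 36 = (4*(16/9))*36 + 36 = (64/9)*36 + 36 = 256 + 36 = 292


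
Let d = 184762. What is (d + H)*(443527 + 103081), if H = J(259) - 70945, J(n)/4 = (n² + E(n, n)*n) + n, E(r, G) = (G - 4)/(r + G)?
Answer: 209726383696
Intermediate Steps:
E(r, G) = (-4 + G)/(G + r)
J(n) = -8 + 4*n² + 6*n (J(n) = 4*((n² + ((-4 + n)/(n + n))*n) + n) = 4*((n² + ((-4 + n)/((2*n)))*n) + n) = 4*((n² + ((1/(2*n))*(-4 + n))*n) + n) = 4*((n² + ((-4 + n)/(2*n))*n) + n) = 4*((n² + (-2 + n/2)) + n) = 4*((-2 + n² + n/2) + n) = 4*(-2 + n² + 3*n/2) = -8 + 4*n² + 6*n)
H = 198925 (H = (-8 + 4*259² + 6*259) - 70945 = (-8 + 4*67081 + 1554) - 70945 = (-8 + 268324 + 1554) - 70945 = 269870 - 70945 = 198925)
(d + H)*(443527 + 103081) = (184762 + 198925)*(443527 + 103081) = 383687*546608 = 209726383696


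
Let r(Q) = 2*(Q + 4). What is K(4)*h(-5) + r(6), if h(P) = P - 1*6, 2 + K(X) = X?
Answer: -2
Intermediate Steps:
K(X) = -2 + X
r(Q) = 8 + 2*Q (r(Q) = 2*(4 + Q) = 8 + 2*Q)
h(P) = -6 + P (h(P) = P - 6 = -6 + P)
K(4)*h(-5) + r(6) = (-2 + 4)*(-6 - 5) + (8 + 2*6) = 2*(-11) + (8 + 12) = -22 + 20 = -2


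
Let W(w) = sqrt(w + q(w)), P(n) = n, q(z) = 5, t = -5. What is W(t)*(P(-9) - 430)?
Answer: 0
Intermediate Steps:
W(w) = sqrt(5 + w) (W(w) = sqrt(w + 5) = sqrt(5 + w))
W(t)*(P(-9) - 430) = sqrt(5 - 5)*(-9 - 430) = sqrt(0)*(-439) = 0*(-439) = 0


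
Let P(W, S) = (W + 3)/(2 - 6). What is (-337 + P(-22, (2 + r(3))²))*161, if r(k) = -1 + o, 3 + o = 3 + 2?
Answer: -213969/4 ≈ -53492.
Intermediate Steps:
o = 2 (o = -3 + (3 + 2) = -3 + 5 = 2)
r(k) = 1 (r(k) = -1 + 2 = 1)
P(W, S) = -¾ - W/4 (P(W, S) = (3 + W)/(-4) = (3 + W)*(-¼) = -¾ - W/4)
(-337 + P(-22, (2 + r(3))²))*161 = (-337 + (-¾ - ¼*(-22)))*161 = (-337 + (-¾ + 11/2))*161 = (-337 + 19/4)*161 = -1329/4*161 = -213969/4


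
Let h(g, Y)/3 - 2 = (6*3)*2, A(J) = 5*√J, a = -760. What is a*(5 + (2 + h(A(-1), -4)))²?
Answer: -11127160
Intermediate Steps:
h(g, Y) = 114 (h(g, Y) = 6 + 3*((6*3)*2) = 6 + 3*(18*2) = 6 + 3*36 = 6 + 108 = 114)
a*(5 + (2 + h(A(-1), -4)))² = -760*(5 + (2 + 114))² = -760*(5 + 116)² = -760*121² = -760*14641 = -11127160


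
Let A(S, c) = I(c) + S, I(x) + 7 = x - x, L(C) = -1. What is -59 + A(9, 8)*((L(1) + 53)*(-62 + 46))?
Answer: -1723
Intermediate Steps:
I(x) = -7 (I(x) = -7 + (x - x) = -7 + 0 = -7)
A(S, c) = -7 + S
-59 + A(9, 8)*((L(1) + 53)*(-62 + 46)) = -59 + (-7 + 9)*((-1 + 53)*(-62 + 46)) = -59 + 2*(52*(-16)) = -59 + 2*(-832) = -59 - 1664 = -1723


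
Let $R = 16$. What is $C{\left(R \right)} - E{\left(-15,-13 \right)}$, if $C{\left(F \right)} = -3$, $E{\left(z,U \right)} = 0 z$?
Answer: $-3$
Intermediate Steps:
$E{\left(z,U \right)} = 0$
$C{\left(R \right)} - E{\left(-15,-13 \right)} = -3 - 0 = -3 + 0 = -3$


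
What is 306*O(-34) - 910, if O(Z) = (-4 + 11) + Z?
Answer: -9172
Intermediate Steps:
O(Z) = 7 + Z
306*O(-34) - 910 = 306*(7 - 34) - 910 = 306*(-27) - 910 = -8262 - 910 = -9172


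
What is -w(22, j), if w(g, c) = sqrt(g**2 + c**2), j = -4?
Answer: -10*sqrt(5) ≈ -22.361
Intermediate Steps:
w(g, c) = sqrt(c**2 + g**2)
-w(22, j) = -sqrt((-4)**2 + 22**2) = -sqrt(16 + 484) = -sqrt(500) = -10*sqrt(5)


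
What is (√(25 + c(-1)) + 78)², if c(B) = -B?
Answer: (78 + √26)² ≈ 6905.4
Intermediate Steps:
(√(25 + c(-1)) + 78)² = (√(25 - 1*(-1)) + 78)² = (√(25 + 1) + 78)² = (√26 + 78)² = (78 + √26)²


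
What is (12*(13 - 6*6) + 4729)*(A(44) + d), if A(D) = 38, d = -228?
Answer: -846070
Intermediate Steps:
(12*(13 - 6*6) + 4729)*(A(44) + d) = (12*(13 - 6*6) + 4729)*(38 - 228) = (12*(13 - 36) + 4729)*(-190) = (12*(-23) + 4729)*(-190) = (-276 + 4729)*(-190) = 4453*(-190) = -846070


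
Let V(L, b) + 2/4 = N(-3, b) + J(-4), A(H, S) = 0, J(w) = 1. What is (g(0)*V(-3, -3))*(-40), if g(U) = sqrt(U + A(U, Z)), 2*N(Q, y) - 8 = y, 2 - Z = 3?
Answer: 0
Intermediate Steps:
Z = -1 (Z = 2 - 1*3 = 2 - 3 = -1)
N(Q, y) = 4 + y/2
V(L, b) = 9/2 + b/2 (V(L, b) = -1/2 + ((4 + b/2) + 1) = -1/2 + (5 + b/2) = 9/2 + b/2)
g(U) = sqrt(U) (g(U) = sqrt(U + 0) = sqrt(U))
(g(0)*V(-3, -3))*(-40) = (sqrt(0)*(9/2 + (1/2)*(-3)))*(-40) = (0*(9/2 - 3/2))*(-40) = (0*3)*(-40) = 0*(-40) = 0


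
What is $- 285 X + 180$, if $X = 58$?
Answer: $-16350$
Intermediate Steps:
$- 285 X + 180 = \left(-285\right) 58 + 180 = -16530 + 180 = -16350$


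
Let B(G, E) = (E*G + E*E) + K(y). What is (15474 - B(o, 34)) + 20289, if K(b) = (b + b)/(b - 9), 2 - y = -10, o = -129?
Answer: 38985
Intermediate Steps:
y = 12 (y = 2 - 1*(-10) = 2 + 10 = 12)
K(b) = 2*b/(-9 + b) (K(b) = (2*b)/(-9 + b) = 2*b/(-9 + b))
B(G, E) = 8 + E² + E*G (B(G, E) = (E*G + E*E) + 2*12/(-9 + 12) = (E*G + E²) + 2*12/3 = (E² + E*G) + 2*12*(⅓) = (E² + E*G) + 8 = 8 + E² + E*G)
(15474 - B(o, 34)) + 20289 = (15474 - (8 + 34² + 34*(-129))) + 20289 = (15474 - (8 + 1156 - 4386)) + 20289 = (15474 - 1*(-3222)) + 20289 = (15474 + 3222) + 20289 = 18696 + 20289 = 38985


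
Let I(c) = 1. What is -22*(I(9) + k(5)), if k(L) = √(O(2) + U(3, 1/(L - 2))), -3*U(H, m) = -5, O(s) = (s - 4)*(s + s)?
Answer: -22 - 22*I*√57/3 ≈ -22.0 - 55.365*I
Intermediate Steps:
O(s) = 2*s*(-4 + s) (O(s) = (-4 + s)*(2*s) = 2*s*(-4 + s))
U(H, m) = 5/3 (U(H, m) = -⅓*(-5) = 5/3)
k(L) = I*√57/3 (k(L) = √(2*2*(-4 + 2) + 5/3) = √(2*2*(-2) + 5/3) = √(-8 + 5/3) = √(-19/3) = I*√57/3)
-22*(I(9) + k(5)) = -22*(1 + I*√57/3) = -22 - 22*I*√57/3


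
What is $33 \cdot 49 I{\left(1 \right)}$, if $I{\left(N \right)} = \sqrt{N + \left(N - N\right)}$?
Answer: $1617$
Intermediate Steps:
$I{\left(N \right)} = \sqrt{N}$ ($I{\left(N \right)} = \sqrt{N + 0} = \sqrt{N}$)
$33 \cdot 49 I{\left(1 \right)} = 33 \cdot 49 \sqrt{1} = 1617 \cdot 1 = 1617$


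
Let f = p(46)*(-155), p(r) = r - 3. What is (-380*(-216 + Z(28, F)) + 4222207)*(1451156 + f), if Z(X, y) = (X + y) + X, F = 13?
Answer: 6179629278897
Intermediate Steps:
p(r) = -3 + r
Z(X, y) = y + 2*X
f = -6665 (f = (-3 + 46)*(-155) = 43*(-155) = -6665)
(-380*(-216 + Z(28, F)) + 4222207)*(1451156 + f) = (-380*(-216 + (13 + 2*28)) + 4222207)*(1451156 - 6665) = (-380*(-216 + (13 + 56)) + 4222207)*1444491 = (-380*(-216 + 69) + 4222207)*1444491 = (-380*(-147) + 4222207)*1444491 = (55860 + 4222207)*1444491 = 4278067*1444491 = 6179629278897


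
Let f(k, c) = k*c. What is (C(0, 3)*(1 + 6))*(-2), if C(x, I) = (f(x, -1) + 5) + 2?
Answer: -98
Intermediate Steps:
f(k, c) = c*k
C(x, I) = 7 - x (C(x, I) = (-x + 5) + 2 = (5 - x) + 2 = 7 - x)
(C(0, 3)*(1 + 6))*(-2) = ((7 - 1*0)*(1 + 6))*(-2) = ((7 + 0)*7)*(-2) = (7*7)*(-2) = 49*(-2) = -98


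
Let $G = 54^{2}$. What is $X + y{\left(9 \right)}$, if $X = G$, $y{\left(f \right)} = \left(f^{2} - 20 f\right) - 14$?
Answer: $2803$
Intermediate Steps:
$G = 2916$
$y{\left(f \right)} = -14 + f^{2} - 20 f$
$X = 2916$
$X + y{\left(9 \right)} = 2916 - \left(194 - 81\right) = 2916 - 113 = 2803$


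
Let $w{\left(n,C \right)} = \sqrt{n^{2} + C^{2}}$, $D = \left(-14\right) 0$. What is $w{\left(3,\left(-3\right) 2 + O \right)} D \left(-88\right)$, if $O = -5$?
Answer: $0$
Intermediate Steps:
$D = 0$
$w{\left(n,C \right)} = \sqrt{C^{2} + n^{2}}$
$w{\left(3,\left(-3\right) 2 + O \right)} D \left(-88\right) = \sqrt{\left(\left(-3\right) 2 - 5\right)^{2} + 3^{2}} \cdot 0 \left(-88\right) = \sqrt{\left(-6 - 5\right)^{2} + 9} \cdot 0 \left(-88\right) = \sqrt{\left(-11\right)^{2} + 9} \cdot 0 \left(-88\right) = \sqrt{121 + 9} \cdot 0 \left(-88\right) = \sqrt{130} \cdot 0 \left(-88\right) = 0 \left(-88\right) = 0$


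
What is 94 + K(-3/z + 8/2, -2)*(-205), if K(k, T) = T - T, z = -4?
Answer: 94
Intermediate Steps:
K(k, T) = 0
94 + K(-3/z + 8/2, -2)*(-205) = 94 + 0*(-205) = 94 + 0 = 94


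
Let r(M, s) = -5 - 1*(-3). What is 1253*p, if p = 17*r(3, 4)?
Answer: -42602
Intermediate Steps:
r(M, s) = -2 (r(M, s) = -5 + 3 = -2)
p = -34 (p = 17*(-2) = -34)
1253*p = 1253*(-34) = -42602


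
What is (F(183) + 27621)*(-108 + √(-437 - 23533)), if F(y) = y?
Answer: -3002832 + 27804*I*√23970 ≈ -3.0028e+6 + 4.3047e+6*I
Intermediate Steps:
(F(183) + 27621)*(-108 + √(-437 - 23533)) = (183 + 27621)*(-108 + √(-437 - 23533)) = 27804*(-108 + √(-23970)) = 27804*(-108 + I*√23970) = -3002832 + 27804*I*√23970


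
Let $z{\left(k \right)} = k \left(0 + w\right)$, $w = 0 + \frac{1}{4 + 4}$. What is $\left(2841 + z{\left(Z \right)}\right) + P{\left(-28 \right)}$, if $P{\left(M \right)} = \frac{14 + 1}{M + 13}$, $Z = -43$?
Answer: $\frac{22677}{8} \approx 2834.6$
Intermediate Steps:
$P{\left(M \right)} = \frac{15}{13 + M}$
$w = \frac{1}{8}$ ($w = 0 + \frac{1}{8} = \frac{1}{8} \approx 0.125$)
$z{\left(k \right)} = \frac{k}{8}$ ($z{\left(k \right)} = k \left(0 + \frac{1}{8}\right) = k \frac{1}{8} = \frac{k}{8}$)
$\left(2841 + z{\left(Z \right)}\right) + P{\left(-28 \right)} = \left(2841 + \frac{1}{8} \left(-43\right)\right) + \frac{15}{13 - 28} = \left(2841 - \frac{43}{8}\right) + \frac{15}{-15} = \frac{22685}{8} + 15 \left(- \frac{1}{15}\right) = \frac{22685}{8} - 1 = \frac{22677}{8}$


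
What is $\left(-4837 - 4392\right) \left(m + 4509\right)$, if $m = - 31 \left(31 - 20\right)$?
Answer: $-38466472$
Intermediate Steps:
$m = -341$ ($m = \left(-31\right) 11 = -341$)
$\left(-4837 - 4392\right) \left(m + 4509\right) = \left(-4837 - 4392\right) \left(-341 + 4509\right) = \left(-9229\right) 4168 = -38466472$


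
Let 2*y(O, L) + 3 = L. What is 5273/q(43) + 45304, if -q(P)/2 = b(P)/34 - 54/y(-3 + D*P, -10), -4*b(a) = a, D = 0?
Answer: 635438884/14129 ≈ 44974.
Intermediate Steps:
b(a) = -a/4
y(O, L) = -3/2 + L/2
q(P) = -216/13 + P/68 (q(P) = -2*(-P/4/34 - 54/(-3/2 + (1/2)*(-10))) = -2*(-P/4*(1/34) - 54/(-3/2 - 5)) = -2*(-P/136 - 54/(-13/2)) = -2*(-P/136 - 54*(-2/13)) = -2*(-P/136 + 108/13) = -2*(108/13 - P/136) = -216/13 + P/68)
5273/q(43) + 45304 = 5273/(-216/13 + (1/68)*43) + 45304 = 5273/(-216/13 + 43/68) + 45304 = 5273/(-14129/884) + 45304 = 5273*(-884/14129) + 45304 = -4661332/14129 + 45304 = 635438884/14129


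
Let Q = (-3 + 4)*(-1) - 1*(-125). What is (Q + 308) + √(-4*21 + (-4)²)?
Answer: 432 + 2*I*√17 ≈ 432.0 + 8.2462*I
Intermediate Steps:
Q = 124 (Q = 1*(-1) + 125 = -1 + 125 = 124)
(Q + 308) + √(-4*21 + (-4)²) = (124 + 308) + √(-4*21 + (-4)²) = 432 + √(-84 + 16) = 432 + √(-68) = 432 + 2*I*√17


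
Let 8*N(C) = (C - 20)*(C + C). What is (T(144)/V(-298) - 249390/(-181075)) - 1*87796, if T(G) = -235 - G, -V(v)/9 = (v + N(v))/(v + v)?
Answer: -4492663338146/51171795 ≈ -87796.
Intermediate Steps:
N(C) = C*(-20 + C)/4 (N(C) = ((C - 20)*(C + C))/8 = ((-20 + C)*(2*C))/8 = (2*C*(-20 + C))/8 = C*(-20 + C)/4)
V(v) = -9*(v + v*(-20 + v)/4)/(2*v) (V(v) = -9*(v + v*(-20 + v)/4)/(v + v) = -9*(v + v*(-20 + v)/4)/(2*v))
(T(144)/V(-298) - 249390/(-181075)) - 1*87796 = ((-235 - 1*144)/(18 - 9/8*(-298)) - 249390/(-181075)) - 1*87796 = ((-235 - 144)/(18 + 1341/4) - 249390*(-1/181075)) - 87796 = (-379/1413/4 + 49878/36215) - 87796 = (-379*4/1413 + 49878/36215) - 87796 = (-1516/1413 + 49878/36215) - 87796 = 15575674/51171795 - 87796 = -4492663338146/51171795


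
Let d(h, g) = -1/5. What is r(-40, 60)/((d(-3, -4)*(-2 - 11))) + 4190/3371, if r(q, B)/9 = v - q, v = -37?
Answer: 509555/43823 ≈ 11.628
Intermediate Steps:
r(q, B) = -333 - 9*q (r(q, B) = 9*(-37 - q) = -333 - 9*q)
d(h, g) = -⅕ (d(h, g) = -1*⅕ = -⅕)
r(-40, 60)/((d(-3, -4)*(-2 - 11))) + 4190/3371 = (-333 - 9*(-40))/((-(-2 - 11)/5)) + 4190/3371 = (-333 + 360)/((-⅕*(-13))) + 4190*(1/3371) = 27/(13/5) + 4190/3371 = 27*(5/13) + 4190/3371 = 135/13 + 4190/3371 = 509555/43823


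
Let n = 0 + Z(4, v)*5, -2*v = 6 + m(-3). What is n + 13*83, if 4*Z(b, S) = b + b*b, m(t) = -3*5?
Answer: 1104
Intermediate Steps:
m(t) = -15
v = 9/2 (v = -(6 - 15)/2 = -½*(-9) = 9/2 ≈ 4.5000)
Z(b, S) = b/4 + b²/4 (Z(b, S) = (b + b*b)/4 = (b + b²)/4 = b/4 + b²/4)
n = 25 (n = 0 + ((¼)*4*(1 + 4))*5 = 0 + ((¼)*4*5)*5 = 0 + 5*5 = 0 + 25 = 25)
n + 13*83 = 25 + 13*83 = 25 + 1079 = 1104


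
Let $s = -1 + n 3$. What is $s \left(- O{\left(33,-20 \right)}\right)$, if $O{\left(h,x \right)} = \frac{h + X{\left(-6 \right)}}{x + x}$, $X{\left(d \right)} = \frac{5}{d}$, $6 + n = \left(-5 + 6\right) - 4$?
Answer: $- \frac{1351}{60} \approx -22.517$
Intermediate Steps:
$n = -9$ ($n = -6 + \left(\left(-5 + 6\right) - 4\right) = -6 + \left(1 - 4\right) = -6 - 3 = -9$)
$s = -28$ ($s = -1 - 27 = -28$)
$O{\left(h,x \right)} = \frac{- \frac{5}{6} + h}{2 x}$ ($O{\left(h,x \right)} = \frac{h + \frac{5}{-6}}{x + x} = \frac{h + 5 \left(- \frac{1}{6}\right)}{2 x} = \left(h - \frac{5}{6}\right) \frac{1}{2 x} = \left(- \frac{5}{6} + h\right) \frac{1}{2 x} = \frac{- \frac{5}{6} + h}{2 x}$)
$s \left(- O{\left(33,-20 \right)}\right) = - 28 \left(- \frac{-5 + 6 \cdot 33}{12 \left(-20\right)}\right) = - 28 \left(- \frac{\left(-1\right) \left(-5 + 198\right)}{12 \cdot 20}\right) = - 28 \left(- \frac{\left(-1\right) 193}{12 \cdot 20}\right) = - 28 \left(\left(-1\right) \left(- \frac{193}{240}\right)\right) = \left(-28\right) \frac{193}{240} = - \frac{1351}{60}$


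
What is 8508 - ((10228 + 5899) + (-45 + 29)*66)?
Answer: -6563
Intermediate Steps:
8508 - ((10228 + 5899) + (-45 + 29)*66) = 8508 - (16127 - 16*66) = 8508 - (16127 - 1056) = 8508 - 1*15071 = 8508 - 15071 = -6563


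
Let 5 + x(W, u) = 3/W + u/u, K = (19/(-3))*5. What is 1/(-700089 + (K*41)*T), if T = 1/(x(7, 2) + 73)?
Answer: -1458/1020757027 ≈ -1.4284e-6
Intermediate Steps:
K = -95/3 (K = (19*(-⅓))*5 = -19/3*5 = -95/3 ≈ -31.667)
x(W, u) = -4 + 3/W (x(W, u) = -5 + (3/W + u/u) = -5 + (3/W + 1) = -5 + (1 + 3/W) = -4 + 3/W)
T = 7/486 (T = 1/((-4 + 3/7) + 73) = 1/(-25/7 + 73) = 1/(486/7) = 7/486 ≈ 0.014403)
1/(-700089 + (K*41)*T) = 1/(-700089 - 95/3*41*(7/486)) = 1/(-700089 - 3895/3*7/486) = 1/(-700089 - 27265/1458) = 1/(-1020757027/1458) = -1458/1020757027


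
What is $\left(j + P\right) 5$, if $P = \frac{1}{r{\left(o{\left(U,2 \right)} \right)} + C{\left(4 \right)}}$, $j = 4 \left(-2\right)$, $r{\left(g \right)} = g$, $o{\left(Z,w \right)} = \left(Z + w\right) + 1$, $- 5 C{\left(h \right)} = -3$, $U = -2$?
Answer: $- \frac{295}{8} \approx -36.875$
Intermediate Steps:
$C{\left(h \right)} = \frac{3}{5}$ ($C{\left(h \right)} = \left(- \frac{1}{5}\right) \left(-3\right) = \frac{3}{5}$)
$o{\left(Z,w \right)} = 1 + Z + w$
$j = -8$
$P = \frac{5}{8}$ ($P = \frac{1}{\left(1 - 2 + 2\right) + \frac{3}{5}} = \frac{1}{1 + \frac{3}{5}} = \frac{1}{\frac{8}{5}} = \frac{5}{8} \approx 0.625$)
$\left(j + P\right) 5 = \left(-8 + \frac{5}{8}\right) 5 = \left(- \frac{59}{8}\right) 5 = - \frac{295}{8}$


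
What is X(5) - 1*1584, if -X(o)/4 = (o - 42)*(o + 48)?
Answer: 6260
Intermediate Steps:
X(o) = -4*(-42 + o)*(48 + o) (X(o) = -4*(o - 42)*(o + 48) = -4*(-42 + o)*(48 + o))
X(5) - 1*1584 = (8064 - 24*5 - 4*5**2) - 1*1584 = (8064 - 120 - 4*25) - 1584 = (8064 - 120 - 100) - 1584 = 7844 - 1584 = 6260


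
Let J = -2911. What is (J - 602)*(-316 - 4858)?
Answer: 18176262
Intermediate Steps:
(J - 602)*(-316 - 4858) = (-2911 - 602)*(-316 - 4858) = -3513*(-5174) = 18176262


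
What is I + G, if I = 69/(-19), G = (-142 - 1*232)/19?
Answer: -443/19 ≈ -23.316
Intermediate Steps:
G = -374/19 (G = (-142 - 232)*(1/19) = -374*1/19 = -374/19 ≈ -19.684)
I = -69/19 (I = 69*(-1/19) = -69/19 ≈ -3.6316)
I + G = -69/19 - 374/19 = -443/19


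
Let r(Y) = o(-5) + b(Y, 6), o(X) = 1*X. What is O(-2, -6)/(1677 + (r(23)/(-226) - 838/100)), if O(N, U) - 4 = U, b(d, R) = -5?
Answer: -11300/9427953 ≈ -0.0011986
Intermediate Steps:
o(X) = X
O(N, U) = 4 + U
r(Y) = -10 (r(Y) = -5 - 5 = -10)
O(-2, -6)/(1677 + (r(23)/(-226) - 838/100)) = (4 - 6)/(1677 + (-10/(-226) - 838/100)) = -2/(1677 + (-10*(-1/226) - 838*1/100)) = -2/(1677 + (5/113 - 419/50)) = -2/(1677 - 47097/5650) = -2/(9427953/5650) = (5650/9427953)*(-2) = -11300/9427953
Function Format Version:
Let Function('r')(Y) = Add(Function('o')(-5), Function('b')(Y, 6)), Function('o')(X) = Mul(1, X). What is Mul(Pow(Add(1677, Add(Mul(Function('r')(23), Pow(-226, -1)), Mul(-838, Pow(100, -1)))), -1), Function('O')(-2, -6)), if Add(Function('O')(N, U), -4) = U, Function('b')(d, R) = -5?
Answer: Rational(-11300, 9427953) ≈ -0.0011986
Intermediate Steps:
Function('o')(X) = X
Function('O')(N, U) = Add(4, U)
Function('r')(Y) = -10 (Function('r')(Y) = Add(-5, -5) = -10)
Mul(Pow(Add(1677, Add(Mul(Function('r')(23), Pow(-226, -1)), Mul(-838, Pow(100, -1)))), -1), Function('O')(-2, -6)) = Mul(Pow(Add(1677, Add(Mul(-10, Pow(-226, -1)), Mul(-838, Pow(100, -1)))), -1), Add(4, -6)) = Mul(Pow(Add(1677, Add(Mul(-10, Rational(-1, 226)), Mul(-838, Rational(1, 100)))), -1), -2) = Mul(Pow(Add(1677, Add(Rational(5, 113), Rational(-419, 50))), -1), -2) = Mul(Pow(Add(1677, Rational(-47097, 5650)), -1), -2) = Mul(Pow(Rational(9427953, 5650), -1), -2) = Mul(Rational(5650, 9427953), -2) = Rational(-11300, 9427953)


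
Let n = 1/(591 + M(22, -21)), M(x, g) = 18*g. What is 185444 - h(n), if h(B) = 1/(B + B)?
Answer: 370675/2 ≈ 1.8534e+5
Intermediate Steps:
n = 1/213 (n = 1/(591 + 18*(-21)) = 1/(591 - 378) = 1/213 ≈ 0.0046948)
h(B) = 1/(2*B)
185444 - h(n) = 185444 - 1/(2*1/213) = 185444 - 213/2 = 370675/2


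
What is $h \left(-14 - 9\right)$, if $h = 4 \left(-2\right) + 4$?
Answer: $92$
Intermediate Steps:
$h = -4$ ($h = -8 + 4 = -4$)
$h \left(-14 - 9\right) = - 4 \left(-14 - 9\right) = \left(-4\right) \left(-23\right) = 92$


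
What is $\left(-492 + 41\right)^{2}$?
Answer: $203401$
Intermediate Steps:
$\left(-492 + 41\right)^{2} = \left(-451\right)^{2} = 203401$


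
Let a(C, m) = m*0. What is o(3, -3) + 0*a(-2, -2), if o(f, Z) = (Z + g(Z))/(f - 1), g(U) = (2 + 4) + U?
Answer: 0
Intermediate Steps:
g(U) = 6 + U
o(f, Z) = (6 + 2*Z)/(-1 + f) (o(f, Z) = (Z + (6 + Z))/(f - 1) = (6 + 2*Z)/(-1 + f))
a(C, m) = 0
o(3, -3) + 0*a(-2, -2) = 2*(3 - 3)/(-1 + 3) + 0*0 = 2*0/2 + 0 = 2*(½)*0 + 0 = 0 + 0 = 0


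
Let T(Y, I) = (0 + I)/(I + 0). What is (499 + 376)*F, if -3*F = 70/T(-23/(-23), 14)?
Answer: -61250/3 ≈ -20417.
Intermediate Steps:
T(Y, I) = 1 (T(Y, I) = I/I = 1)
F = -70/3 (F = -70/(3*1) = -70/3 ≈ -23.333)
(499 + 376)*F = (499 + 376)*(-70/3) = 875*(-70/3) = -61250/3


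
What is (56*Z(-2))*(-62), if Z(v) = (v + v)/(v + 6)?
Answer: 3472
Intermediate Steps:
Z(v) = 2*v/(6 + v) (Z(v) = (2*v)/(6 + v) = 2*v/(6 + v))
(56*Z(-2))*(-62) = (56*(2*(-2)/(6 - 2)))*(-62) = (56*(2*(-2)/4))*(-62) = (56*(2*(-2)*(¼)))*(-62) = (56*(-1))*(-62) = -56*(-62) = 3472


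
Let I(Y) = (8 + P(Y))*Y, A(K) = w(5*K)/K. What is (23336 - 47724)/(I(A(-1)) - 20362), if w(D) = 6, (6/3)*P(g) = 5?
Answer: 24388/20425 ≈ 1.1940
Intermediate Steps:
P(g) = 5/2 (P(g) = (½)*5 = 5/2)
A(K) = 6/K
I(Y) = 21*Y/2 (I(Y) = (8 + 5/2)*Y = 21*Y/2)
(23336 - 47724)/(I(A(-1)) - 20362) = (23336 - 47724)/(21*(6/(-1))/2 - 20362) = -24388/(21*(6*(-1))/2 - 20362) = -24388/((21/2)*(-6) - 20362) = -24388/(-63 - 20362) = -24388/(-20425) = -24388*(-1/20425) = 24388/20425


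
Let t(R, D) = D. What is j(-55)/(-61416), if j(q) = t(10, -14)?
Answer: 7/30708 ≈ 0.00022795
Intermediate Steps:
j(q) = -14
j(-55)/(-61416) = -14/(-61416) = -14*(-1/61416) = 7/30708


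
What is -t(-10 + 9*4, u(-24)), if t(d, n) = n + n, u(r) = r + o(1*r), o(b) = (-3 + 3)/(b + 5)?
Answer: 48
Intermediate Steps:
o(b) = 0 (o(b) = 0/(5 + b) = 0)
u(r) = r (u(r) = r + 0 = r)
t(d, n) = 2*n
-t(-10 + 9*4, u(-24)) = -2*(-24) = -1*(-48) = 48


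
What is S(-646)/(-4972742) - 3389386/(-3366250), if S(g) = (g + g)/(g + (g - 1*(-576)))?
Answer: 1508480975769499/1498184601796250 ≈ 1.0069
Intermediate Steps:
S(g) = 2*g/(576 + 2*g) (S(g) = (2*g)/(g + (g + 576)) = (2*g)/(g + (576 + g)) = (2*g)/(576 + 2*g) = 2*g/(576 + 2*g))
S(-646)/(-4972742) - 3389386/(-3366250) = -646/(288 - 646)/(-4972742) - 3389386/(-3366250) = -646/(-358)*(-1/4972742) - 3389386*(-1/3366250) = -646*(-1/358)*(-1/4972742) + 1694693/1683125 = (323/179)*(-1/4972742) + 1694693/1683125 = -323/890120818 + 1694693/1683125 = 1508480975769499/1498184601796250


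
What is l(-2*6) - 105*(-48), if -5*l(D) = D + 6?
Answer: 25206/5 ≈ 5041.2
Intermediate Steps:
l(D) = -6/5 - D/5 (l(D) = -(D + 6)/5 = -(6 + D)/5 = -6/5 - D/5)
l(-2*6) - 105*(-48) = (-6/5 - (-2)*6/5) - 105*(-48) = (-6/5 - 1/5*(-12)) + 5040 = (-6/5 + 12/5) + 5040 = 6/5 + 5040 = 25206/5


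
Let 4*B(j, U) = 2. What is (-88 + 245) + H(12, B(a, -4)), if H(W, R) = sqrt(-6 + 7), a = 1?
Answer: 158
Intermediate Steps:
B(j, U) = 1/2 (B(j, U) = (1/4)*2 = 1/2)
H(W, R) = 1 (H(W, R) = sqrt(1) = 1)
(-88 + 245) + H(12, B(a, -4)) = (-88 + 245) + 1 = 157 + 1 = 158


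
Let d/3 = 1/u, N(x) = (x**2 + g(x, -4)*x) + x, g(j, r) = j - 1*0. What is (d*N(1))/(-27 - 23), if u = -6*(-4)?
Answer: -3/400 ≈ -0.0075000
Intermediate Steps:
u = 24
g(j, r) = j (g(j, r) = j + 0 = j)
N(x) = x + 2*x**2 (N(x) = (x**2 + x*x) + x = (x**2 + x**2) + x = 2*x**2 + x = x + 2*x**2)
d = 1/8 (d = 3/24 = 3*(1/24) = 1/8 ≈ 0.12500)
(d*N(1))/(-27 - 23) = ((1*(1 + 2*1))/8)/(-27 - 23) = ((1*(1 + 2))/8)/(-50) = ((1*3)/8)*(-1/50) = ((1/8)*3)*(-1/50) = (3/8)*(-1/50) = -3/400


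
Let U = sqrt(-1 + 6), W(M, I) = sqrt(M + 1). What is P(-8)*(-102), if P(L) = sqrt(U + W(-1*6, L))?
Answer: -102*5**(1/4)*sqrt(1 + I) ≈ -167.58 - 69.413*I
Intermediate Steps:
W(M, I) = sqrt(1 + M)
U = sqrt(5) ≈ 2.2361
P(L) = sqrt(sqrt(5) + I*sqrt(5)) (P(L) = sqrt(sqrt(5) + sqrt(1 - 1*6)) = sqrt(sqrt(5) + sqrt(1 - 6)) = sqrt(sqrt(5) + sqrt(-5)) = sqrt(sqrt(5) + I*sqrt(5)))
P(-8)*(-102) = (5**(1/4)*sqrt(1 + I))*(-102) = -102*5**(1/4)*sqrt(1 + I)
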